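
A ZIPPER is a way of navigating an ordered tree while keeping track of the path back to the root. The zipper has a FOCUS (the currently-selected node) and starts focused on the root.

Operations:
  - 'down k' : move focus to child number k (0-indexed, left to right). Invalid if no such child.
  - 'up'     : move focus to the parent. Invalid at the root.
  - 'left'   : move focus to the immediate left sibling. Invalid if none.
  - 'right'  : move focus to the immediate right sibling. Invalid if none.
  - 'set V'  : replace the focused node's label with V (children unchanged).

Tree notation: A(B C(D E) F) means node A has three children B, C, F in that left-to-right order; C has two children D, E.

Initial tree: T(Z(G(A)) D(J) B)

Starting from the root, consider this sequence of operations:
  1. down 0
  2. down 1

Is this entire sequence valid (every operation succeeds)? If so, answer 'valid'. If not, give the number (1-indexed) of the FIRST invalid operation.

Answer: 2

Derivation:
Step 1 (down 0): focus=Z path=0 depth=1 children=['G'] left=[] right=['D', 'B'] parent=T
Step 2 (down 1): INVALID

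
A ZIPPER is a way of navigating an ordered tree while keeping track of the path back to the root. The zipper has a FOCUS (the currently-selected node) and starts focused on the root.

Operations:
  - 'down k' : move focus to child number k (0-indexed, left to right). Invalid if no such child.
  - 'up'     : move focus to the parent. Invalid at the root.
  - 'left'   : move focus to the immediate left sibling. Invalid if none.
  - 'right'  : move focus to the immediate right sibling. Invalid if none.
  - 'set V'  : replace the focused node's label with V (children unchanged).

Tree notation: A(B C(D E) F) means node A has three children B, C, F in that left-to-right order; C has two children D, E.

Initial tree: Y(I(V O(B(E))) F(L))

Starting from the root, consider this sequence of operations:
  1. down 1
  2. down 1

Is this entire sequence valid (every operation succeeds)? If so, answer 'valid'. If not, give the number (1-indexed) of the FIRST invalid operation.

Answer: 2

Derivation:
Step 1 (down 1): focus=F path=1 depth=1 children=['L'] left=['I'] right=[] parent=Y
Step 2 (down 1): INVALID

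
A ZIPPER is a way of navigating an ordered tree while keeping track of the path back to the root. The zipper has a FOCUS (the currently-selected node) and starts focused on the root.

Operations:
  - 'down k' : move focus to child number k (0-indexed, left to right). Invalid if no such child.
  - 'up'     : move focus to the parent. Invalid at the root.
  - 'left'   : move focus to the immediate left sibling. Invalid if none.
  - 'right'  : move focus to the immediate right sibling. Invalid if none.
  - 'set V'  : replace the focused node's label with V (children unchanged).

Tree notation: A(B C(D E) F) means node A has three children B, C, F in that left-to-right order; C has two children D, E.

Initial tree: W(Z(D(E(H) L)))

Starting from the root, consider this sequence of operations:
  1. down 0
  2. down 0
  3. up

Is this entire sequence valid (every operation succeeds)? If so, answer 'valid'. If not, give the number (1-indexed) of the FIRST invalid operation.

Answer: valid

Derivation:
Step 1 (down 0): focus=Z path=0 depth=1 children=['D'] left=[] right=[] parent=W
Step 2 (down 0): focus=D path=0/0 depth=2 children=['E', 'L'] left=[] right=[] parent=Z
Step 3 (up): focus=Z path=0 depth=1 children=['D'] left=[] right=[] parent=W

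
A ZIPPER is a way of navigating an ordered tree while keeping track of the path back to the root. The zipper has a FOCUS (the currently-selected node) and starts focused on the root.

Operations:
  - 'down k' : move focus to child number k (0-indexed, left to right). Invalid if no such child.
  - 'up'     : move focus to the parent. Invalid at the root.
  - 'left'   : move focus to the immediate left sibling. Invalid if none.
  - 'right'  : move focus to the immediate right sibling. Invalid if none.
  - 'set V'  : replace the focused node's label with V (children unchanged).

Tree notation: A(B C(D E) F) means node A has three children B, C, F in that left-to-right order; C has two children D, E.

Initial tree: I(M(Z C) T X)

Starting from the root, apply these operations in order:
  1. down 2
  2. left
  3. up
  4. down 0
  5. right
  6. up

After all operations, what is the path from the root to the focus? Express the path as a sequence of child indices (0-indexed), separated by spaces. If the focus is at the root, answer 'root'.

Step 1 (down 2): focus=X path=2 depth=1 children=[] left=['M', 'T'] right=[] parent=I
Step 2 (left): focus=T path=1 depth=1 children=[] left=['M'] right=['X'] parent=I
Step 3 (up): focus=I path=root depth=0 children=['M', 'T', 'X'] (at root)
Step 4 (down 0): focus=M path=0 depth=1 children=['Z', 'C'] left=[] right=['T', 'X'] parent=I
Step 5 (right): focus=T path=1 depth=1 children=[] left=['M'] right=['X'] parent=I
Step 6 (up): focus=I path=root depth=0 children=['M', 'T', 'X'] (at root)

Answer: root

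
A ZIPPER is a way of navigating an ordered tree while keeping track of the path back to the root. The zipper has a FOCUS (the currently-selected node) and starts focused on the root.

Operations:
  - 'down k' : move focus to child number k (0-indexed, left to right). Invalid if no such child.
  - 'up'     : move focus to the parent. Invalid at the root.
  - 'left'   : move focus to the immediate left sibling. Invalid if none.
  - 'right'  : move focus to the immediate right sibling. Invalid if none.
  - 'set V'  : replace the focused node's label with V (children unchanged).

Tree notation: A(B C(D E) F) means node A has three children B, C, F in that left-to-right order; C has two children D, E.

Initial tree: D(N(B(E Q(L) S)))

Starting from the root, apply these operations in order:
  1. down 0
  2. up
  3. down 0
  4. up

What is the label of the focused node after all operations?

Step 1 (down 0): focus=N path=0 depth=1 children=['B'] left=[] right=[] parent=D
Step 2 (up): focus=D path=root depth=0 children=['N'] (at root)
Step 3 (down 0): focus=N path=0 depth=1 children=['B'] left=[] right=[] parent=D
Step 4 (up): focus=D path=root depth=0 children=['N'] (at root)

Answer: D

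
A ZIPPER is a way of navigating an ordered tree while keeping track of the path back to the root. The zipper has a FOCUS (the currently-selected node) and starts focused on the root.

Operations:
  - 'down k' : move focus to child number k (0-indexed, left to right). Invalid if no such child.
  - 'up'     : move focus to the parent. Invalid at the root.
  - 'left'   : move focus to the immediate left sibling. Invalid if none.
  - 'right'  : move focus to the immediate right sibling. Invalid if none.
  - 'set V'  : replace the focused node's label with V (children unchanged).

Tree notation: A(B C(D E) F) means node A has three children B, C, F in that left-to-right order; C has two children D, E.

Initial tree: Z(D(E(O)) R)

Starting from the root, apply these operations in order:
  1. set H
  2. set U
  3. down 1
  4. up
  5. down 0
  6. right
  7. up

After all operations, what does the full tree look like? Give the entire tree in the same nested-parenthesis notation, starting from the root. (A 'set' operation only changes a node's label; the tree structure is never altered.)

Step 1 (set H): focus=H path=root depth=0 children=['D', 'R'] (at root)
Step 2 (set U): focus=U path=root depth=0 children=['D', 'R'] (at root)
Step 3 (down 1): focus=R path=1 depth=1 children=[] left=['D'] right=[] parent=U
Step 4 (up): focus=U path=root depth=0 children=['D', 'R'] (at root)
Step 5 (down 0): focus=D path=0 depth=1 children=['E'] left=[] right=['R'] parent=U
Step 6 (right): focus=R path=1 depth=1 children=[] left=['D'] right=[] parent=U
Step 7 (up): focus=U path=root depth=0 children=['D', 'R'] (at root)

Answer: U(D(E(O)) R)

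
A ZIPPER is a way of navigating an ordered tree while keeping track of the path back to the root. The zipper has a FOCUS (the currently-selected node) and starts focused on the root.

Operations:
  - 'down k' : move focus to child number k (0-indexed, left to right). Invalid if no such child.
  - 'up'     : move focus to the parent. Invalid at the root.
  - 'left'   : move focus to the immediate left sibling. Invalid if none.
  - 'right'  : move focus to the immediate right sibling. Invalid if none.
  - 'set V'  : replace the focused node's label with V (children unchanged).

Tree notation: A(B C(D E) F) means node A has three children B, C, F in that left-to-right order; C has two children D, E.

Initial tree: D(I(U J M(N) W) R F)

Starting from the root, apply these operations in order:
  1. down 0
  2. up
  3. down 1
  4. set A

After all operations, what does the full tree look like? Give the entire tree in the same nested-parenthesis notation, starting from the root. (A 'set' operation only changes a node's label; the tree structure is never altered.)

Step 1 (down 0): focus=I path=0 depth=1 children=['U', 'J', 'M', 'W'] left=[] right=['R', 'F'] parent=D
Step 2 (up): focus=D path=root depth=0 children=['I', 'R', 'F'] (at root)
Step 3 (down 1): focus=R path=1 depth=1 children=[] left=['I'] right=['F'] parent=D
Step 4 (set A): focus=A path=1 depth=1 children=[] left=['I'] right=['F'] parent=D

Answer: D(I(U J M(N) W) A F)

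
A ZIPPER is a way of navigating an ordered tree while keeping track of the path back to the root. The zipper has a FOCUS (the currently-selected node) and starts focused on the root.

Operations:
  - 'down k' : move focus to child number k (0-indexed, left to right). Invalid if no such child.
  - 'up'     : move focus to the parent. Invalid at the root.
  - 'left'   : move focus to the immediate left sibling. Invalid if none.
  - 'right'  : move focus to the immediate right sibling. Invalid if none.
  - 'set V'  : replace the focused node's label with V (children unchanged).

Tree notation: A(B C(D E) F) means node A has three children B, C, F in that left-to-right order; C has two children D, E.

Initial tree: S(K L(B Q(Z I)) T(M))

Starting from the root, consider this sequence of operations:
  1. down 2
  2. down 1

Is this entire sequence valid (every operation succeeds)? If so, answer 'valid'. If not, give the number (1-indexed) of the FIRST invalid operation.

Step 1 (down 2): focus=T path=2 depth=1 children=['M'] left=['K', 'L'] right=[] parent=S
Step 2 (down 1): INVALID

Answer: 2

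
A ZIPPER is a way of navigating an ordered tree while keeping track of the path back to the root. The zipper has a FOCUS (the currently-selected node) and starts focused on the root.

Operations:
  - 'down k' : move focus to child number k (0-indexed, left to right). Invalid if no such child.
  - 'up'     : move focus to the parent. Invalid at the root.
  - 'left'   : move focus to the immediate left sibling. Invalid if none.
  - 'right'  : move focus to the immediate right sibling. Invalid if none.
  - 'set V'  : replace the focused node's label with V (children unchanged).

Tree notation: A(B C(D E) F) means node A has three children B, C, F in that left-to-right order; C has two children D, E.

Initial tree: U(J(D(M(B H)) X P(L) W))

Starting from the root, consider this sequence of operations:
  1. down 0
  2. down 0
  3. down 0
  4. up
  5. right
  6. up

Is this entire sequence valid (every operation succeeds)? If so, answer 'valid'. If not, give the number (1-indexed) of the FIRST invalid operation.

Answer: valid

Derivation:
Step 1 (down 0): focus=J path=0 depth=1 children=['D', 'X', 'P', 'W'] left=[] right=[] parent=U
Step 2 (down 0): focus=D path=0/0 depth=2 children=['M'] left=[] right=['X', 'P', 'W'] parent=J
Step 3 (down 0): focus=M path=0/0/0 depth=3 children=['B', 'H'] left=[] right=[] parent=D
Step 4 (up): focus=D path=0/0 depth=2 children=['M'] left=[] right=['X', 'P', 'W'] parent=J
Step 5 (right): focus=X path=0/1 depth=2 children=[] left=['D'] right=['P', 'W'] parent=J
Step 6 (up): focus=J path=0 depth=1 children=['D', 'X', 'P', 'W'] left=[] right=[] parent=U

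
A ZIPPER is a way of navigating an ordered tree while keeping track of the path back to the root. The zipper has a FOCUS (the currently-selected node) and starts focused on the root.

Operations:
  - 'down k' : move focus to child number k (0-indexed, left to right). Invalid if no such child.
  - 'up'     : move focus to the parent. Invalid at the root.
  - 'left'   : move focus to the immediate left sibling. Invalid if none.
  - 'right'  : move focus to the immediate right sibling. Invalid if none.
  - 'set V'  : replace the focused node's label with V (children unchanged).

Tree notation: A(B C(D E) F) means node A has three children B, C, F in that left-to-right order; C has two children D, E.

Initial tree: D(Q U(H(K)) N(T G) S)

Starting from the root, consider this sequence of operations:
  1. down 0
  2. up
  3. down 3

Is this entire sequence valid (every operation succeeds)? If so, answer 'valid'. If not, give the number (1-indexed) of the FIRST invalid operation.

Step 1 (down 0): focus=Q path=0 depth=1 children=[] left=[] right=['U', 'N', 'S'] parent=D
Step 2 (up): focus=D path=root depth=0 children=['Q', 'U', 'N', 'S'] (at root)
Step 3 (down 3): focus=S path=3 depth=1 children=[] left=['Q', 'U', 'N'] right=[] parent=D

Answer: valid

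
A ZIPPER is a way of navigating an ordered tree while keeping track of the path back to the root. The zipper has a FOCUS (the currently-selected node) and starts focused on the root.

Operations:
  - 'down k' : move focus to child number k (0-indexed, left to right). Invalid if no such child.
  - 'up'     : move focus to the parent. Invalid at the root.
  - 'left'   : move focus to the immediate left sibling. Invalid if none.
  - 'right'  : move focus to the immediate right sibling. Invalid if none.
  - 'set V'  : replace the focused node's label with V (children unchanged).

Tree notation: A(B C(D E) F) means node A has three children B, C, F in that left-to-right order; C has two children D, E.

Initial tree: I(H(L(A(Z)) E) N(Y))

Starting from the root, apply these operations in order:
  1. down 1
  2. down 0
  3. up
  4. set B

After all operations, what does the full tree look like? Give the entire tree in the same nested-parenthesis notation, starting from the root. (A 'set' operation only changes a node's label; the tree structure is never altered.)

Step 1 (down 1): focus=N path=1 depth=1 children=['Y'] left=['H'] right=[] parent=I
Step 2 (down 0): focus=Y path=1/0 depth=2 children=[] left=[] right=[] parent=N
Step 3 (up): focus=N path=1 depth=1 children=['Y'] left=['H'] right=[] parent=I
Step 4 (set B): focus=B path=1 depth=1 children=['Y'] left=['H'] right=[] parent=I

Answer: I(H(L(A(Z)) E) B(Y))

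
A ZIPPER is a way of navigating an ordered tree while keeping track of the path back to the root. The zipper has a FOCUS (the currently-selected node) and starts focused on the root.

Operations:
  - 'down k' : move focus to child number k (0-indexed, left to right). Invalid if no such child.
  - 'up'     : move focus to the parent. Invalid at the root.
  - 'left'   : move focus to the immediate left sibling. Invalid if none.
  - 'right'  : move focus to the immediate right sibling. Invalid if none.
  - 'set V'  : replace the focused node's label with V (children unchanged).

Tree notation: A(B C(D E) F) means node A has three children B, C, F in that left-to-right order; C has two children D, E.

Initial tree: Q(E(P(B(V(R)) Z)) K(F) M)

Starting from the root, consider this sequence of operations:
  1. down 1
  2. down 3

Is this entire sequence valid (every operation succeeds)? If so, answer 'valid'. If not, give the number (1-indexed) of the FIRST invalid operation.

Step 1 (down 1): focus=K path=1 depth=1 children=['F'] left=['E'] right=['M'] parent=Q
Step 2 (down 3): INVALID

Answer: 2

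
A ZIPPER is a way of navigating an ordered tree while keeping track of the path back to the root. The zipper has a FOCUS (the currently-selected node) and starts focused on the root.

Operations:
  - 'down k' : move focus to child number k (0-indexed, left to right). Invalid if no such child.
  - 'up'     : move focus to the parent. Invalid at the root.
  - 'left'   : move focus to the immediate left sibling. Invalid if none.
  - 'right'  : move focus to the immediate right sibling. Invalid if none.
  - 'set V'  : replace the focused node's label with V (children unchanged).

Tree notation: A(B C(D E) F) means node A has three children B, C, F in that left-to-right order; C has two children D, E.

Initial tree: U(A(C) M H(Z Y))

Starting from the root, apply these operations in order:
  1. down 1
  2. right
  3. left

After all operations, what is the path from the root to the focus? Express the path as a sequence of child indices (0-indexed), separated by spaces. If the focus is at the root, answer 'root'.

Step 1 (down 1): focus=M path=1 depth=1 children=[] left=['A'] right=['H'] parent=U
Step 2 (right): focus=H path=2 depth=1 children=['Z', 'Y'] left=['A', 'M'] right=[] parent=U
Step 3 (left): focus=M path=1 depth=1 children=[] left=['A'] right=['H'] parent=U

Answer: 1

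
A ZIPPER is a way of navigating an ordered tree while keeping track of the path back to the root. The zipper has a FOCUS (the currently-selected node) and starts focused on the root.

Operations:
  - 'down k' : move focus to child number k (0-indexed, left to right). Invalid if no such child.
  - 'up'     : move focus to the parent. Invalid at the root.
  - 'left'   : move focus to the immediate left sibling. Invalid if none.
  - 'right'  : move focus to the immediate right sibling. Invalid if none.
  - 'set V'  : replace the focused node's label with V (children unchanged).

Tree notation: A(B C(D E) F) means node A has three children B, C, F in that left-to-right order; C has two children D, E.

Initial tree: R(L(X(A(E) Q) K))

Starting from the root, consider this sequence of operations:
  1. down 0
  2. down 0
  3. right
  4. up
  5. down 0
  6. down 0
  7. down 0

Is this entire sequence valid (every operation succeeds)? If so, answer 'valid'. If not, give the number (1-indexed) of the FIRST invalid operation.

Answer: valid

Derivation:
Step 1 (down 0): focus=L path=0 depth=1 children=['X', 'K'] left=[] right=[] parent=R
Step 2 (down 0): focus=X path=0/0 depth=2 children=['A', 'Q'] left=[] right=['K'] parent=L
Step 3 (right): focus=K path=0/1 depth=2 children=[] left=['X'] right=[] parent=L
Step 4 (up): focus=L path=0 depth=1 children=['X', 'K'] left=[] right=[] parent=R
Step 5 (down 0): focus=X path=0/0 depth=2 children=['A', 'Q'] left=[] right=['K'] parent=L
Step 6 (down 0): focus=A path=0/0/0 depth=3 children=['E'] left=[] right=['Q'] parent=X
Step 7 (down 0): focus=E path=0/0/0/0 depth=4 children=[] left=[] right=[] parent=A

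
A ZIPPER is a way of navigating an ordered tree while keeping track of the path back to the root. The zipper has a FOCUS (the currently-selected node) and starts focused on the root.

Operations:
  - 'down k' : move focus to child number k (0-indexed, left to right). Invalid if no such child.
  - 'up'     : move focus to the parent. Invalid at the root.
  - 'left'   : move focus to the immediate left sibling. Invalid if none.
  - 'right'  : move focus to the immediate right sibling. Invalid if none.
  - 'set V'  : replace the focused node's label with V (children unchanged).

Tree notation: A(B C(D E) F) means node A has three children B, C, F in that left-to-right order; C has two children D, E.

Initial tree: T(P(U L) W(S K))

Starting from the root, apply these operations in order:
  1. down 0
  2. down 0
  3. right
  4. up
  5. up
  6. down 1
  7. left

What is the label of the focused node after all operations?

Step 1 (down 0): focus=P path=0 depth=1 children=['U', 'L'] left=[] right=['W'] parent=T
Step 2 (down 0): focus=U path=0/0 depth=2 children=[] left=[] right=['L'] parent=P
Step 3 (right): focus=L path=0/1 depth=2 children=[] left=['U'] right=[] parent=P
Step 4 (up): focus=P path=0 depth=1 children=['U', 'L'] left=[] right=['W'] parent=T
Step 5 (up): focus=T path=root depth=0 children=['P', 'W'] (at root)
Step 6 (down 1): focus=W path=1 depth=1 children=['S', 'K'] left=['P'] right=[] parent=T
Step 7 (left): focus=P path=0 depth=1 children=['U', 'L'] left=[] right=['W'] parent=T

Answer: P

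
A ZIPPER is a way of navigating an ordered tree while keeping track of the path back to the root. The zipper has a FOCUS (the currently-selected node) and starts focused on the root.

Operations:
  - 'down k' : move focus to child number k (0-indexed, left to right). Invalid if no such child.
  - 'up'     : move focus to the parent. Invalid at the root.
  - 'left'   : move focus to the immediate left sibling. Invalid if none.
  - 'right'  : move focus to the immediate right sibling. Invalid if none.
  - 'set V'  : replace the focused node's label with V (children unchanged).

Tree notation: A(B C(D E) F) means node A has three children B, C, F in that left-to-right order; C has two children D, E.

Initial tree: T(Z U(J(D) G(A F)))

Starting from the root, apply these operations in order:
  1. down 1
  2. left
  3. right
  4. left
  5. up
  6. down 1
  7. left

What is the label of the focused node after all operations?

Step 1 (down 1): focus=U path=1 depth=1 children=['J', 'G'] left=['Z'] right=[] parent=T
Step 2 (left): focus=Z path=0 depth=1 children=[] left=[] right=['U'] parent=T
Step 3 (right): focus=U path=1 depth=1 children=['J', 'G'] left=['Z'] right=[] parent=T
Step 4 (left): focus=Z path=0 depth=1 children=[] left=[] right=['U'] parent=T
Step 5 (up): focus=T path=root depth=0 children=['Z', 'U'] (at root)
Step 6 (down 1): focus=U path=1 depth=1 children=['J', 'G'] left=['Z'] right=[] parent=T
Step 7 (left): focus=Z path=0 depth=1 children=[] left=[] right=['U'] parent=T

Answer: Z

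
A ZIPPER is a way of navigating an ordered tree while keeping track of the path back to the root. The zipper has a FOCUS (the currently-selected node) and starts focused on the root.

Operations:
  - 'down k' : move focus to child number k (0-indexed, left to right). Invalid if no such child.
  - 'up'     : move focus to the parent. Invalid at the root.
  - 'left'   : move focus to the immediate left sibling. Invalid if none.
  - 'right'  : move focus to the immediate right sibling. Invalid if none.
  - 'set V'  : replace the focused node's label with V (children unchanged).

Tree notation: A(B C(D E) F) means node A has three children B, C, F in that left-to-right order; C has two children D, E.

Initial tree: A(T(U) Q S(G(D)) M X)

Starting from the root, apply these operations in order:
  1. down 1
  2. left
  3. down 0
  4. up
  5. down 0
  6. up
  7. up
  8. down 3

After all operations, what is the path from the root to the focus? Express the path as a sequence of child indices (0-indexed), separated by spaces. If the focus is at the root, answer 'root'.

Step 1 (down 1): focus=Q path=1 depth=1 children=[] left=['T'] right=['S', 'M', 'X'] parent=A
Step 2 (left): focus=T path=0 depth=1 children=['U'] left=[] right=['Q', 'S', 'M', 'X'] parent=A
Step 3 (down 0): focus=U path=0/0 depth=2 children=[] left=[] right=[] parent=T
Step 4 (up): focus=T path=0 depth=1 children=['U'] left=[] right=['Q', 'S', 'M', 'X'] parent=A
Step 5 (down 0): focus=U path=0/0 depth=2 children=[] left=[] right=[] parent=T
Step 6 (up): focus=T path=0 depth=1 children=['U'] left=[] right=['Q', 'S', 'M', 'X'] parent=A
Step 7 (up): focus=A path=root depth=0 children=['T', 'Q', 'S', 'M', 'X'] (at root)
Step 8 (down 3): focus=M path=3 depth=1 children=[] left=['T', 'Q', 'S'] right=['X'] parent=A

Answer: 3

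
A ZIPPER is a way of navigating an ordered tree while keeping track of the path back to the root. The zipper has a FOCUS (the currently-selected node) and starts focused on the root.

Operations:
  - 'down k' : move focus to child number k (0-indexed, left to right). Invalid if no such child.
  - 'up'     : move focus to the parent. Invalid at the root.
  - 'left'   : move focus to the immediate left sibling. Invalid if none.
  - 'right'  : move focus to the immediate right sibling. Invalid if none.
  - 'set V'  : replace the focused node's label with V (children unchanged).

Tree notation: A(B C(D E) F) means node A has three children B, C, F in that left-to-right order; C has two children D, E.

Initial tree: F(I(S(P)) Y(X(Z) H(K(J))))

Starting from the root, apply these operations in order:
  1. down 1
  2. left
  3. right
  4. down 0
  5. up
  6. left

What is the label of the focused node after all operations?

Answer: I

Derivation:
Step 1 (down 1): focus=Y path=1 depth=1 children=['X', 'H'] left=['I'] right=[] parent=F
Step 2 (left): focus=I path=0 depth=1 children=['S'] left=[] right=['Y'] parent=F
Step 3 (right): focus=Y path=1 depth=1 children=['X', 'H'] left=['I'] right=[] parent=F
Step 4 (down 0): focus=X path=1/0 depth=2 children=['Z'] left=[] right=['H'] parent=Y
Step 5 (up): focus=Y path=1 depth=1 children=['X', 'H'] left=['I'] right=[] parent=F
Step 6 (left): focus=I path=0 depth=1 children=['S'] left=[] right=['Y'] parent=F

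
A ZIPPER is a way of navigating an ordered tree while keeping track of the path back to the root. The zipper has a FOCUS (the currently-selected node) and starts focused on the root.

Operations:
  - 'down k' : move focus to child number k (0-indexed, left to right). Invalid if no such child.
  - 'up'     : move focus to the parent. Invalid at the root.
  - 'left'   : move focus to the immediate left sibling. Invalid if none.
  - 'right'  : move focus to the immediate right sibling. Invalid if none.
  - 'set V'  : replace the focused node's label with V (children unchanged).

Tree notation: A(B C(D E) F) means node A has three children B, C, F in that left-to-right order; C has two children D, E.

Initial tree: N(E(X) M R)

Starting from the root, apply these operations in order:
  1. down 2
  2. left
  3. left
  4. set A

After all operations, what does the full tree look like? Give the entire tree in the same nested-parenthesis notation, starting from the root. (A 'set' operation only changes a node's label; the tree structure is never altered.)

Answer: N(A(X) M R)

Derivation:
Step 1 (down 2): focus=R path=2 depth=1 children=[] left=['E', 'M'] right=[] parent=N
Step 2 (left): focus=M path=1 depth=1 children=[] left=['E'] right=['R'] parent=N
Step 3 (left): focus=E path=0 depth=1 children=['X'] left=[] right=['M', 'R'] parent=N
Step 4 (set A): focus=A path=0 depth=1 children=['X'] left=[] right=['M', 'R'] parent=N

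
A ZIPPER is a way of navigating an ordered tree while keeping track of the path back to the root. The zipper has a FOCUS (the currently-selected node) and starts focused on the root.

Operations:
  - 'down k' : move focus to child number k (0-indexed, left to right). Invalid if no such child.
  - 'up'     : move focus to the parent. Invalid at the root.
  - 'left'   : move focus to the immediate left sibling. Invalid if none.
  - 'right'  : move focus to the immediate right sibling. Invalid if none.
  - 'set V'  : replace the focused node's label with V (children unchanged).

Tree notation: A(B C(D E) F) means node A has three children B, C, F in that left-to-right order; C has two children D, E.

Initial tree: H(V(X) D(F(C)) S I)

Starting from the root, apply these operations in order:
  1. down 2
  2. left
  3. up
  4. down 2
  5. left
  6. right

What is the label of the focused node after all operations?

Step 1 (down 2): focus=S path=2 depth=1 children=[] left=['V', 'D'] right=['I'] parent=H
Step 2 (left): focus=D path=1 depth=1 children=['F'] left=['V'] right=['S', 'I'] parent=H
Step 3 (up): focus=H path=root depth=0 children=['V', 'D', 'S', 'I'] (at root)
Step 4 (down 2): focus=S path=2 depth=1 children=[] left=['V', 'D'] right=['I'] parent=H
Step 5 (left): focus=D path=1 depth=1 children=['F'] left=['V'] right=['S', 'I'] parent=H
Step 6 (right): focus=S path=2 depth=1 children=[] left=['V', 'D'] right=['I'] parent=H

Answer: S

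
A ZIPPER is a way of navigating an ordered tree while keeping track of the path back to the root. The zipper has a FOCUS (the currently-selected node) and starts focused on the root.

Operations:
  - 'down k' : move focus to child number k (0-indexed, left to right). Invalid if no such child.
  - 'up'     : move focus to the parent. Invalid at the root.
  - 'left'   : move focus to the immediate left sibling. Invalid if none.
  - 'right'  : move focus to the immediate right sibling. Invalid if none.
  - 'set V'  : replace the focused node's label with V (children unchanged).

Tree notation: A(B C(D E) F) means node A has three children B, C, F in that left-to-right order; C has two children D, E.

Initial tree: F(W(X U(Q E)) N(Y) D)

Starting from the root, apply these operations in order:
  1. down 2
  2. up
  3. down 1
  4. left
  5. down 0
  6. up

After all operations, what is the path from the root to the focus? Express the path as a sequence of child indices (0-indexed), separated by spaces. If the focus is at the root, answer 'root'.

Answer: 0

Derivation:
Step 1 (down 2): focus=D path=2 depth=1 children=[] left=['W', 'N'] right=[] parent=F
Step 2 (up): focus=F path=root depth=0 children=['W', 'N', 'D'] (at root)
Step 3 (down 1): focus=N path=1 depth=1 children=['Y'] left=['W'] right=['D'] parent=F
Step 4 (left): focus=W path=0 depth=1 children=['X', 'U'] left=[] right=['N', 'D'] parent=F
Step 5 (down 0): focus=X path=0/0 depth=2 children=[] left=[] right=['U'] parent=W
Step 6 (up): focus=W path=0 depth=1 children=['X', 'U'] left=[] right=['N', 'D'] parent=F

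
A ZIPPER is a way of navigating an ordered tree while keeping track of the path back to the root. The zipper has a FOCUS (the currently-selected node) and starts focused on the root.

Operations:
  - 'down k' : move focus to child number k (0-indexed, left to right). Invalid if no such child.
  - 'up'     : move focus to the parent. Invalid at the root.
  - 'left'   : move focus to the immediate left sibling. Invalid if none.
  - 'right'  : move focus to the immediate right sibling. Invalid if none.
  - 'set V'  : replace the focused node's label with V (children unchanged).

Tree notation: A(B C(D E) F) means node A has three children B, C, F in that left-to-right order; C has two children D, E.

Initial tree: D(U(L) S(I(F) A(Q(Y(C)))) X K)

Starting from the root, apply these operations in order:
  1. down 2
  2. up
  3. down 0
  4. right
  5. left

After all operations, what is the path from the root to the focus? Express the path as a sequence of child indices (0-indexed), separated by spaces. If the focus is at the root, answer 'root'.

Answer: 0

Derivation:
Step 1 (down 2): focus=X path=2 depth=1 children=[] left=['U', 'S'] right=['K'] parent=D
Step 2 (up): focus=D path=root depth=0 children=['U', 'S', 'X', 'K'] (at root)
Step 3 (down 0): focus=U path=0 depth=1 children=['L'] left=[] right=['S', 'X', 'K'] parent=D
Step 4 (right): focus=S path=1 depth=1 children=['I', 'A'] left=['U'] right=['X', 'K'] parent=D
Step 5 (left): focus=U path=0 depth=1 children=['L'] left=[] right=['S', 'X', 'K'] parent=D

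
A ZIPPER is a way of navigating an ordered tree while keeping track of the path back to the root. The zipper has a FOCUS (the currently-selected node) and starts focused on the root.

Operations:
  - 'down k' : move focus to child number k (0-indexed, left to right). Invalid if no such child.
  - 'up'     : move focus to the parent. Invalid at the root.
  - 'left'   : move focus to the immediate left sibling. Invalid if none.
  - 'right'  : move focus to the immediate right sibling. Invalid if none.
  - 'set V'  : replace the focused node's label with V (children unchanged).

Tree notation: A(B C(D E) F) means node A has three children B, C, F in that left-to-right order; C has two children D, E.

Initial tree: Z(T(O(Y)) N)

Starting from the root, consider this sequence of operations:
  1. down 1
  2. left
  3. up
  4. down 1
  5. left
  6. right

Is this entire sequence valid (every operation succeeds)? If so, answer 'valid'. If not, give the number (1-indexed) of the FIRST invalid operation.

Answer: valid

Derivation:
Step 1 (down 1): focus=N path=1 depth=1 children=[] left=['T'] right=[] parent=Z
Step 2 (left): focus=T path=0 depth=1 children=['O'] left=[] right=['N'] parent=Z
Step 3 (up): focus=Z path=root depth=0 children=['T', 'N'] (at root)
Step 4 (down 1): focus=N path=1 depth=1 children=[] left=['T'] right=[] parent=Z
Step 5 (left): focus=T path=0 depth=1 children=['O'] left=[] right=['N'] parent=Z
Step 6 (right): focus=N path=1 depth=1 children=[] left=['T'] right=[] parent=Z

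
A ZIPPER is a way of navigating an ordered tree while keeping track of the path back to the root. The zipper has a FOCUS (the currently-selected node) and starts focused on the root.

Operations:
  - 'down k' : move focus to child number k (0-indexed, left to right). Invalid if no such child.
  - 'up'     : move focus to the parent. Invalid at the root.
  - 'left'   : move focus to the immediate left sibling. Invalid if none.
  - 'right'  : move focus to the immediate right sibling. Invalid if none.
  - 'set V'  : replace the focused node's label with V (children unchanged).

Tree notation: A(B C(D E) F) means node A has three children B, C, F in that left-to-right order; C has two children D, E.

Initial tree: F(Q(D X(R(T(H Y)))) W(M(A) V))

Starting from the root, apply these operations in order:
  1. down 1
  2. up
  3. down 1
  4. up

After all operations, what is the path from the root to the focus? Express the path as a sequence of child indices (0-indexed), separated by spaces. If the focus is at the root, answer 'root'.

Answer: root

Derivation:
Step 1 (down 1): focus=W path=1 depth=1 children=['M', 'V'] left=['Q'] right=[] parent=F
Step 2 (up): focus=F path=root depth=0 children=['Q', 'W'] (at root)
Step 3 (down 1): focus=W path=1 depth=1 children=['M', 'V'] left=['Q'] right=[] parent=F
Step 4 (up): focus=F path=root depth=0 children=['Q', 'W'] (at root)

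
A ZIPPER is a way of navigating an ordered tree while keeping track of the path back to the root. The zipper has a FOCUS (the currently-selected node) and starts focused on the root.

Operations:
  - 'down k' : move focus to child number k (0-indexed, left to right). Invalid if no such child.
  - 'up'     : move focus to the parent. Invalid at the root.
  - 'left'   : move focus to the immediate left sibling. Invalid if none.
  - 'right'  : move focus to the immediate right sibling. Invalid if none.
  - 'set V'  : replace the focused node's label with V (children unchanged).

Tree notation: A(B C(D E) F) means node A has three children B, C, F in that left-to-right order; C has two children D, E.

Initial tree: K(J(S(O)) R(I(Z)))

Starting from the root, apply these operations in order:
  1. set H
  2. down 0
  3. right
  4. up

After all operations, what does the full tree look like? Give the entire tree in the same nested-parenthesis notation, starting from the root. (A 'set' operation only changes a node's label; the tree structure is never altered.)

Answer: H(J(S(O)) R(I(Z)))

Derivation:
Step 1 (set H): focus=H path=root depth=0 children=['J', 'R'] (at root)
Step 2 (down 0): focus=J path=0 depth=1 children=['S'] left=[] right=['R'] parent=H
Step 3 (right): focus=R path=1 depth=1 children=['I'] left=['J'] right=[] parent=H
Step 4 (up): focus=H path=root depth=0 children=['J', 'R'] (at root)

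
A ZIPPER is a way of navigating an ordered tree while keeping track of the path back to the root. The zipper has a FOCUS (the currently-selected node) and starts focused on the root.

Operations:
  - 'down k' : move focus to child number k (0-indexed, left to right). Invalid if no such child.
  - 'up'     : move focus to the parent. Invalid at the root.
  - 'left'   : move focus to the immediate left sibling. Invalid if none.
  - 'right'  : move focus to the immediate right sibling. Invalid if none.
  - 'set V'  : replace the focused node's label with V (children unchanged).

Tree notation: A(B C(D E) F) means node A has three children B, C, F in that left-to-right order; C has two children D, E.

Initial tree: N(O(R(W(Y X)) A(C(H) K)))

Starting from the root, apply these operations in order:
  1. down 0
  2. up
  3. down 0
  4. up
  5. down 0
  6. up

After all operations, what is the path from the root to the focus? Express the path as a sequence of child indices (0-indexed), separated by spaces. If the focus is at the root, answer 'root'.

Step 1 (down 0): focus=O path=0 depth=1 children=['R', 'A'] left=[] right=[] parent=N
Step 2 (up): focus=N path=root depth=0 children=['O'] (at root)
Step 3 (down 0): focus=O path=0 depth=1 children=['R', 'A'] left=[] right=[] parent=N
Step 4 (up): focus=N path=root depth=0 children=['O'] (at root)
Step 5 (down 0): focus=O path=0 depth=1 children=['R', 'A'] left=[] right=[] parent=N
Step 6 (up): focus=N path=root depth=0 children=['O'] (at root)

Answer: root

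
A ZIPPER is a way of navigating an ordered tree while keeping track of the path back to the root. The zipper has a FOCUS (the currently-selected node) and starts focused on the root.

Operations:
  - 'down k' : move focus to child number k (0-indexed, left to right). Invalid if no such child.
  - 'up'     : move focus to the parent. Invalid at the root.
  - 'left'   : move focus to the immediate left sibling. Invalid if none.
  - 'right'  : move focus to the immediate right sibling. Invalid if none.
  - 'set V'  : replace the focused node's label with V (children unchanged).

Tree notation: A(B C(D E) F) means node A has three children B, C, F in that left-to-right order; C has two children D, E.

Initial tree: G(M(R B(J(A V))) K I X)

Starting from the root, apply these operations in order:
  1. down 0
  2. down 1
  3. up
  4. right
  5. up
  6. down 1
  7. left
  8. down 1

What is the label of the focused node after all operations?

Step 1 (down 0): focus=M path=0 depth=1 children=['R', 'B'] left=[] right=['K', 'I', 'X'] parent=G
Step 2 (down 1): focus=B path=0/1 depth=2 children=['J'] left=['R'] right=[] parent=M
Step 3 (up): focus=M path=0 depth=1 children=['R', 'B'] left=[] right=['K', 'I', 'X'] parent=G
Step 4 (right): focus=K path=1 depth=1 children=[] left=['M'] right=['I', 'X'] parent=G
Step 5 (up): focus=G path=root depth=0 children=['M', 'K', 'I', 'X'] (at root)
Step 6 (down 1): focus=K path=1 depth=1 children=[] left=['M'] right=['I', 'X'] parent=G
Step 7 (left): focus=M path=0 depth=1 children=['R', 'B'] left=[] right=['K', 'I', 'X'] parent=G
Step 8 (down 1): focus=B path=0/1 depth=2 children=['J'] left=['R'] right=[] parent=M

Answer: B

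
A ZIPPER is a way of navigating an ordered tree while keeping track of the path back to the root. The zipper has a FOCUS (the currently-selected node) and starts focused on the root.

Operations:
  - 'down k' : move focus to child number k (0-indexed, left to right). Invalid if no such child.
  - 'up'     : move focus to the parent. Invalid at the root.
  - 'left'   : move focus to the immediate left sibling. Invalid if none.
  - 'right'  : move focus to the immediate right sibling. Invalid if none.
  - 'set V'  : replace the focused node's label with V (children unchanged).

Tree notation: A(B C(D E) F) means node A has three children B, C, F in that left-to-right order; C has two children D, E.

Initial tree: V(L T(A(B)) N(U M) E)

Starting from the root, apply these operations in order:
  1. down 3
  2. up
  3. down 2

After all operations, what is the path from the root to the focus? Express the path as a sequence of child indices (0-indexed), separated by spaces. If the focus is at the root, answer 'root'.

Step 1 (down 3): focus=E path=3 depth=1 children=[] left=['L', 'T', 'N'] right=[] parent=V
Step 2 (up): focus=V path=root depth=0 children=['L', 'T', 'N', 'E'] (at root)
Step 3 (down 2): focus=N path=2 depth=1 children=['U', 'M'] left=['L', 'T'] right=['E'] parent=V

Answer: 2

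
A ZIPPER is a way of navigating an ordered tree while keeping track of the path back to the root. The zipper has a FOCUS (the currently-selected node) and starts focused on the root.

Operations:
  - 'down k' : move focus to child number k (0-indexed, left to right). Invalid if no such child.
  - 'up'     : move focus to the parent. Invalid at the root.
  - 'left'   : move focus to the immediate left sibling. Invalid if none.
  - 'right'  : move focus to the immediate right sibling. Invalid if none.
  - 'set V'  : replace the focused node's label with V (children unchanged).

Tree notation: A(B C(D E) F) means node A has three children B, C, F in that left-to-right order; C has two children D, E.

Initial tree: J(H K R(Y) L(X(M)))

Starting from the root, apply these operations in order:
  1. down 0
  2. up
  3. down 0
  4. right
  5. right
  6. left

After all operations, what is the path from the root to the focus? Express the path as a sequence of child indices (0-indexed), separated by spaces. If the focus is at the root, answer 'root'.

Step 1 (down 0): focus=H path=0 depth=1 children=[] left=[] right=['K', 'R', 'L'] parent=J
Step 2 (up): focus=J path=root depth=0 children=['H', 'K', 'R', 'L'] (at root)
Step 3 (down 0): focus=H path=0 depth=1 children=[] left=[] right=['K', 'R', 'L'] parent=J
Step 4 (right): focus=K path=1 depth=1 children=[] left=['H'] right=['R', 'L'] parent=J
Step 5 (right): focus=R path=2 depth=1 children=['Y'] left=['H', 'K'] right=['L'] parent=J
Step 6 (left): focus=K path=1 depth=1 children=[] left=['H'] right=['R', 'L'] parent=J

Answer: 1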